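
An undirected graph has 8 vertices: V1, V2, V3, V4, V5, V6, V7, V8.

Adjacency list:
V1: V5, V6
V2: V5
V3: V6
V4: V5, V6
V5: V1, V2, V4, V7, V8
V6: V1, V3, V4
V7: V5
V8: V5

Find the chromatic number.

2

V1 and V6 are adjacent, so at least 2 colors are needed.
2 colors suffice: color 1 → {V5, V6}; color 2 → {V1, V2, V3, V4, V7, V8}. Each edge has distinct colors on its endpoints.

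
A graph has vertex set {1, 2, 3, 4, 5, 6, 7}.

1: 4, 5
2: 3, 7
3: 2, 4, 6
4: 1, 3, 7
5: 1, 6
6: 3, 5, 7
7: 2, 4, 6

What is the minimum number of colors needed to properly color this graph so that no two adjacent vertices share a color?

The cycle 1-4-3-6-5-1 has odd length 5, so it cannot be 2-colored; at least 3 colors are needed.
3 colors suffice: 1=red, 2=blue, 3=red, 4=blue, 5=green, 6=blue, 7=red. No two adjacent vertices share a color.

3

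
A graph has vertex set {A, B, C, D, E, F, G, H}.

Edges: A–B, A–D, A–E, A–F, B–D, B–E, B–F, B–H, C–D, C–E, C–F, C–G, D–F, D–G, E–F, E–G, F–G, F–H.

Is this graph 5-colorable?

The chromatic number is 4. A, B, D, F form a clique, so at least 4 colors are needed.
A valid assignment using 4 colors: A=yellow, B=blue, C=yellow, D=green, E=green, F=red, G=blue, H=green.
Since 5 ≥ 4, a proper 5-coloring certainly exists.

Yes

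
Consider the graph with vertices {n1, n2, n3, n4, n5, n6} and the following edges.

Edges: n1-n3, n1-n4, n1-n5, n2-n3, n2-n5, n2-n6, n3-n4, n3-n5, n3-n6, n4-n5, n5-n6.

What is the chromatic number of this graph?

4

n1, n3, n4, n5 form a clique, so at least 4 colors are needed.
4 colors suffice: color 1 → {n5}; color 2 → {n3}; color 3 → {n1, n2}; color 4 → {n4, n6}. Each edge has distinct colors on its endpoints.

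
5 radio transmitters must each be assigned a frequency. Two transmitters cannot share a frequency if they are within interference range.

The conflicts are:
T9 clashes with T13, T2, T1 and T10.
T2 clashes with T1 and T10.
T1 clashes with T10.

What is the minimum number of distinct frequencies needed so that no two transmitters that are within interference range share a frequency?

4

T9, T2, T1, T10 pairwise conflict, so at least 4 frequencies are needed.
4 frequencies suffice: frequency 1 → {T9}; frequency 2 → {T13, T2}; frequency 3 → {T1}; frequency 4 → {T10}. No two conflicting transmitters share a frequency.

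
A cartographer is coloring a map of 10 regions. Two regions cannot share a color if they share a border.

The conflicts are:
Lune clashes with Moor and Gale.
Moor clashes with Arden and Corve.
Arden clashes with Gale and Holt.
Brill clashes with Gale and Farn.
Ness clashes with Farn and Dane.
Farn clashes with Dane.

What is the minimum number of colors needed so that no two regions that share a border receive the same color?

Ness, Farn, Dane are mutually in conflict, so at least 3 colors are needed.
A valid assignment using 3 colors: Lune=1, Moor=2, Arden=1, Brill=3, Corve=1, Gale=2, Ness=2, Farn=1, Holt=2, Dane=3. No two conflicting regions share a color.

3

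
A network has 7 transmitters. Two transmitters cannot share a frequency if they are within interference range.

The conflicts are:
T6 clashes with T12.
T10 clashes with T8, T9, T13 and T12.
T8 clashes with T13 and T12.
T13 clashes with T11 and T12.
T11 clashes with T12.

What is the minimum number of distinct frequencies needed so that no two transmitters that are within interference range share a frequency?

T10, T8, T13, T12 are mutually in conflict, so at least 4 frequencies are needed.
4 frequencies suffice: T6=2, T10=3, T8=4, T9=1, T13=2, T11=3, T12=1. Every pair that conflicts lands in different frequencies.

4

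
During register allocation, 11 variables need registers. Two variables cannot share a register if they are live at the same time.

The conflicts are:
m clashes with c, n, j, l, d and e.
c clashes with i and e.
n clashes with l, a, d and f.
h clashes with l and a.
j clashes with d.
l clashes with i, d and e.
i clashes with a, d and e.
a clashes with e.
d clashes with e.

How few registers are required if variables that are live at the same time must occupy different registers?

m, l, d, e all conflict with each other, so at least 4 registers are needed.
4 registers suffice: m=2, c=1, n=4, h=2, j=3, l=3, i=2, a=1, d=1, f=1, e=4. Each listed conflict is separated.

4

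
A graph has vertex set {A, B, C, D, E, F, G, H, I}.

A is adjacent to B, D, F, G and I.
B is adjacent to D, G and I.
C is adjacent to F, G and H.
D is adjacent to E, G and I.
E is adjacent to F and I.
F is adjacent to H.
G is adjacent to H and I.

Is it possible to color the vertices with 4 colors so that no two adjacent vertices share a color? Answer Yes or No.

No

A, B, D, G, I are pairwise adjacent (a clique of size 5), so at least 5 colors are needed.
So 4 colors are not enough.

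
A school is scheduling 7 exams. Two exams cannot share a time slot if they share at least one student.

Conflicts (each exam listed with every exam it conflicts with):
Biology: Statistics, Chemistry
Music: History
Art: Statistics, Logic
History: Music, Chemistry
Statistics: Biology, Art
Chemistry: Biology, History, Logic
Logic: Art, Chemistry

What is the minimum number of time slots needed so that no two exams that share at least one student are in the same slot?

The cycle Biology-Statistics-Art-Logic-Chemistry-Biology has odd length 5, so it cannot be 2-colored; at least 3 time slots are needed.
Using 3 time slots: Biology=3, Music=1, Art=1, History=2, Statistics=2, Chemistry=1, Logic=2. Every pair that conflicts lands in different time slots.

3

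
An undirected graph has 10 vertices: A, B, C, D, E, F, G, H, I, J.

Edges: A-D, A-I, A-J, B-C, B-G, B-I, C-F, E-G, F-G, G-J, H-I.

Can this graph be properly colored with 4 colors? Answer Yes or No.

Yes

The chromatic number is 3. The cycle A-J-G-B-I-A has odd length 5, so it cannot be 2-colored; at least 3 colors are needed.
One proper 3-coloring: A=blue, B=blue, C=red, D=red, E=blue, F=blue, G=red, H=blue, I=red, J=green.
Since 4 ≥ 3, a proper 4-coloring certainly exists.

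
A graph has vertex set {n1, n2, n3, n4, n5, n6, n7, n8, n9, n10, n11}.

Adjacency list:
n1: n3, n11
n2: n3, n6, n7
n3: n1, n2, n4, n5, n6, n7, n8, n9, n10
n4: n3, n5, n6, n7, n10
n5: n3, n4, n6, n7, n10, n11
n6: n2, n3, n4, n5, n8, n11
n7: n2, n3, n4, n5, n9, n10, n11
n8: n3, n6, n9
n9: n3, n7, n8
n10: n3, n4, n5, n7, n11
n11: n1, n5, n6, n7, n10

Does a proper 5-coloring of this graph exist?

The chromatic number is 5. n3, n4, n5, n7, n10 are pairwise adjacent (a clique of size 5), so at least 5 colors are needed.
5 colors suffice: color 1 → {n3, n11}; color 2 → {n1, n6, n7}; color 3 → {n2, n5, n8}; color 4 → {n9, n10}; color 5 → {n4}.
That is already a proper 5-coloring.

Yes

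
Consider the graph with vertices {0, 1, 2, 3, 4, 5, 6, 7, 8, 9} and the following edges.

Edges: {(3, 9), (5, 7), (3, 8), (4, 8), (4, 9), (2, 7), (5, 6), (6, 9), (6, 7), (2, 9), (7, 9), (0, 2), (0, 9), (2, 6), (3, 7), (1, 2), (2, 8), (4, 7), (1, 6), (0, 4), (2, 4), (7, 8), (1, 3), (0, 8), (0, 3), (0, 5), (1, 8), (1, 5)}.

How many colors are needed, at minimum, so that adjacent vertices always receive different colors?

4

0, 2, 4, 8 are mutually adjacent (a clique of size 4), so at least 4 colors are needed.
4 colors suffice: color red → {2, 3, 5}; color blue → {0, 1, 7}; color green → {8, 9}; color yellow → {4, 6}. No two adjacent vertices share a color.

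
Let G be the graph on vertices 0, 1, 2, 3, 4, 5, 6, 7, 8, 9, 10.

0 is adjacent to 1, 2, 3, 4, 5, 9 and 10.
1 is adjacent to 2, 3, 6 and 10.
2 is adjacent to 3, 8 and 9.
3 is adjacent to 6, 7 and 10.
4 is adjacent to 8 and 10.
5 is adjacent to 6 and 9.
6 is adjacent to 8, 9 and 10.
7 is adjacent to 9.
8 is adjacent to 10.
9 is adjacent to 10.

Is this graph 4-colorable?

Yes

The chromatic number is 4. 0, 1, 2, 3 form a clique, so at least 4 colors are needed.
4 colors suffice: color a → {2, 5, 7, 10}; color b → {0, 6}; color c → {3, 8, 9}; color d → {1, 4}.
That is already a proper 4-coloring.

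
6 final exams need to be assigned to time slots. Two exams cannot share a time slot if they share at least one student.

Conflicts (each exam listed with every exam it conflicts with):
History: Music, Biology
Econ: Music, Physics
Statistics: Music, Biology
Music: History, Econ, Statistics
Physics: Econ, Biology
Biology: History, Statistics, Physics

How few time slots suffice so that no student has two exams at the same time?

The cycle Econ-Music-Statistics-Biology-Physics-Econ has odd length 5, so it cannot be 2-colored; at least 3 time slots are needed.
3 time slots suffice: time slot 1 → {Music, Biology}; time slot 2 → {History, Statistics, Physics}; time slot 3 → {Econ}. No two conflicting exams share a time slot.

3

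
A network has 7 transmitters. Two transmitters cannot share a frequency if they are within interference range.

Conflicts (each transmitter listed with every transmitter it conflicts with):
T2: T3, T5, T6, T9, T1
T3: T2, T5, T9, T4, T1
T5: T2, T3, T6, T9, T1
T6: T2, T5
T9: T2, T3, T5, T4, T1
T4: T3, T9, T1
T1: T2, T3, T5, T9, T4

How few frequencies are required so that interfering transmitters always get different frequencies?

T2, T3, T5, T9, T1 pairwise conflict, so at least 5 frequencies are needed.
5 frequencies suffice: frequency 1 → {T6, T1}; frequency 2 → {T5, T4}; frequency 3 → {T9}; frequency 4 → {T3}; frequency 5 → {T2}. Every pair that conflicts lands in different frequencies.

5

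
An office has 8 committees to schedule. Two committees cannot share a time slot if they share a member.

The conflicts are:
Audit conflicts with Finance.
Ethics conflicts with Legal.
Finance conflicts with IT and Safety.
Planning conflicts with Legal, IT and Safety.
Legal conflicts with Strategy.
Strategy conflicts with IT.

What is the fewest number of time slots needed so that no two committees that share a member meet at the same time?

2

Ethics and Legal conflict, so at least 2 time slots are needed.
2 time slots suffice: Audit=1, Ethics=2, Finance=2, Planning=2, Legal=1, Strategy=2, IT=1, Safety=1. Each listed conflict is separated.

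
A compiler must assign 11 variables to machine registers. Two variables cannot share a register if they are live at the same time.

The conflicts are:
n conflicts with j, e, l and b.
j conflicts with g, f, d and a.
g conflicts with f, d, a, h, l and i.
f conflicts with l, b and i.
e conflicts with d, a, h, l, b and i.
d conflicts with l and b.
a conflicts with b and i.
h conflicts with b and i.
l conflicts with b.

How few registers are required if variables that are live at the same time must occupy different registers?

4

e, d, l, b all conflict with each other, so at least 4 registers are needed.
Using 4 registers: n=4, j=2, g=1, f=4, e=1, d=4, a=3, h=3, l=3, b=2, i=2. No two conflicting variables share a register.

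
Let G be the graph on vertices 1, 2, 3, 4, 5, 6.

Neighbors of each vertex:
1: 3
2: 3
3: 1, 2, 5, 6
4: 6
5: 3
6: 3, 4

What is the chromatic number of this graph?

2 and 3 are adjacent, so at least 2 colors are needed.
2 colors suffice: color a → {3, 4}; color b → {1, 2, 5, 6}. Each edge has distinct colors on its endpoints.

2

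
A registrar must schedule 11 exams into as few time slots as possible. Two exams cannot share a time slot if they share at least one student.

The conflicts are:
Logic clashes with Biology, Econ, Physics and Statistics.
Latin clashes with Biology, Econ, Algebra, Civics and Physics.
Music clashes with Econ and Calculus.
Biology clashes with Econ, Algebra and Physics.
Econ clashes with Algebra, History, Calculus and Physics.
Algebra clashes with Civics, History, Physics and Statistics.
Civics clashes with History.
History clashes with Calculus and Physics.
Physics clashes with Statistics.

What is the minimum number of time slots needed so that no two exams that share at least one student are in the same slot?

Latin, Biology, Econ, Algebra, Physics all conflict with each other, so at least 5 time slots are needed.
A valid assignment using 5 time slots: Logic=3, Latin=4, Music=3, Biology=5, Econ=1, Algebra=3, Civics=1, History=4, Calculus=2, Physics=2, Statistics=1. No two conflicting exams share a time slot.

5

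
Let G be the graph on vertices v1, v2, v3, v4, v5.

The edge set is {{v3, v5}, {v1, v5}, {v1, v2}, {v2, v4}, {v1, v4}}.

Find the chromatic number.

v1, v2, v4 are mutually adjacent, so at least 3 colors are needed.
3 colors suffice: v1=1, v2=3, v3=1, v4=2, v5=2. No two adjacent vertices share a color.

3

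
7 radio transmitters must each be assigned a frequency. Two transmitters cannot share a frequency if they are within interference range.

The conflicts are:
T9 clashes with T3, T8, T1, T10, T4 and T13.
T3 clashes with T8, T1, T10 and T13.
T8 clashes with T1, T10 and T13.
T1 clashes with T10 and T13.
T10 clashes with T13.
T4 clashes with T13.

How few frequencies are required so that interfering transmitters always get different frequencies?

6

T9, T3, T8, T1, T10, T13 are mutually in conflict, so at least 6 frequencies are needed.
6 frequencies suffice: frequency 1 → {T9}; frequency 2 → {T13}; frequency 3 → {T1, T4}; frequency 4 → {T3}; frequency 5 → {T8}; frequency 6 → {T10}. Each listed conflict is separated.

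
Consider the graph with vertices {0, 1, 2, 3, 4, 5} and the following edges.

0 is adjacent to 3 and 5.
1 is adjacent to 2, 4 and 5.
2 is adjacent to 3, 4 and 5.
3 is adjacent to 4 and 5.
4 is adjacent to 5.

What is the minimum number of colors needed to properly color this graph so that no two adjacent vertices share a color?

4

1, 2, 4, 5 form a clique, so at least 4 colors are needed.
4 colors suffice: color a → {5}; color b → {0, 2}; color c → {1, 3}; color d → {4}. No two adjacent vertices share a color.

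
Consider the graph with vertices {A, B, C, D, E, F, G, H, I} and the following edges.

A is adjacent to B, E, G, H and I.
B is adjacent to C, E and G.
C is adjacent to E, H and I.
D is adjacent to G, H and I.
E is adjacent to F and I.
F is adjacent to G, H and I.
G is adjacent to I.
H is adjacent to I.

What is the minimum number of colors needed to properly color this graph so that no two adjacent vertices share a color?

A, G, I are pairwise adjacent, so at least 3 colors are needed.
A valid assignment using 3 colors: A=3, B=1, C=3, D=3, E=2, F=3, G=2, H=2, I=1. Every edge joins two different colors.

3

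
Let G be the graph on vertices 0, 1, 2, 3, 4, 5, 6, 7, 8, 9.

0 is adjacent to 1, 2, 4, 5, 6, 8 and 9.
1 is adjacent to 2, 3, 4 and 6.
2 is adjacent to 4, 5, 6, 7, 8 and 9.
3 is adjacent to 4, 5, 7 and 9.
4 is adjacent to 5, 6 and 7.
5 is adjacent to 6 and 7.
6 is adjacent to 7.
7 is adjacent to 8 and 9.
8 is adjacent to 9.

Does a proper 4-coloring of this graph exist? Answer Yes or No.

No

0, 1, 2, 4, 6 form a clique, so at least 5 colors are needed.
So 4 colors are not enough.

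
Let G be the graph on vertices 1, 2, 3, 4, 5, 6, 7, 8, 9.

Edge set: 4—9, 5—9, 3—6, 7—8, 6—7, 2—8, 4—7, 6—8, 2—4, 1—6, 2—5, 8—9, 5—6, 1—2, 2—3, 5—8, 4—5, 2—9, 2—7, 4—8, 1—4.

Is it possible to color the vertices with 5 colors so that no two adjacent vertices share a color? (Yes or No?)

Yes

The chromatic number is 5. 2, 4, 5, 8, 9 are pairwise adjacent (a clique of size 5), so at least 5 colors are needed.
5 colors suffice: color red → {2, 6}; color blue → {3, 4}; color green → {1, 8}; color yellow → {5, 7}; color purple → {9}.
That is already a proper 5-coloring.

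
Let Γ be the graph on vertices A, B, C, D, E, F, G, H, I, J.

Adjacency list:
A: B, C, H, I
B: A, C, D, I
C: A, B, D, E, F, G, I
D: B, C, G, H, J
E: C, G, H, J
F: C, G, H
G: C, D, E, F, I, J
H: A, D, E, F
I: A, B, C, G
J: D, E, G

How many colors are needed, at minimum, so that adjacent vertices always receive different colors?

A, B, C, I are pairwise adjacent (a clique of size 4), so at least 4 colors are needed.
A valid assignment using 4 colors: A=yellow, B=blue, C=red, D=green, E=green, F=green, G=blue, H=red, I=green, J=red. No two adjacent vertices share a color.

4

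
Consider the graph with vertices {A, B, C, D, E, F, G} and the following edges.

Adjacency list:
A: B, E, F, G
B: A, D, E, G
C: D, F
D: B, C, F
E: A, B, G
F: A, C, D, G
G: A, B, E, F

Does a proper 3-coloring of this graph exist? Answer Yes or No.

No

A, B, E, G form a clique, so at least 4 colors are needed.
So 3 colors are not enough.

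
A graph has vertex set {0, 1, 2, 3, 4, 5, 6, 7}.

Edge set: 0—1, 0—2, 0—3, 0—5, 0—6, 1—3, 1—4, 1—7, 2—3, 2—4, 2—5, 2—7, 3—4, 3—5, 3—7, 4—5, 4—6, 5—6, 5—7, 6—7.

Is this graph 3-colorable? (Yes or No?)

2, 3, 4, 5 are mutually adjacent (a clique of size 4), so at least 4 colors are needed.
So 3 colors are not enough.

No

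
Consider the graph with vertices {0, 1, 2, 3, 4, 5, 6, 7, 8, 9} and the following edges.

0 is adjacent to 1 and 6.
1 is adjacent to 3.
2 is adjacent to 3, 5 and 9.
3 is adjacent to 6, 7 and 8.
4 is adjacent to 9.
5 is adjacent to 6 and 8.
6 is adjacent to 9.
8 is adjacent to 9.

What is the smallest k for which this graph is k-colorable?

4 and 9 are adjacent, so at least 2 colors are needed.
A valid assignment using 2 colors: 0=a, 1=b, 2=b, 3=a, 4=b, 5=a, 6=b, 7=b, 8=b, 9=a. No two adjacent vertices share a color.

2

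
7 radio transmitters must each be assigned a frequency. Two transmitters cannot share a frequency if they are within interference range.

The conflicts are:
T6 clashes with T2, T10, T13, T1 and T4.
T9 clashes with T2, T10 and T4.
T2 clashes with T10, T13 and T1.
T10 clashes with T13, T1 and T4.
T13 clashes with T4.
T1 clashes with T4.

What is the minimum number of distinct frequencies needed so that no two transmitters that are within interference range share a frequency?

4

T6, T10, T1, T4 pairwise conflict, so at least 4 frequencies are needed.
A valid assignment using 4 frequencies: T6=3, T9=3, T2=2, T10=1, T13=4, T1=4, T4=2. Every pair that conflicts lands in different frequencies.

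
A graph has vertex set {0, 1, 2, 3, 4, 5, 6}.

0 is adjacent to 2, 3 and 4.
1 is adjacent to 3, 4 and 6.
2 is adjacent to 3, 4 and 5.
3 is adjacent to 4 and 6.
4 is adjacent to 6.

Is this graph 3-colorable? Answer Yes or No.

1, 3, 4, 6 are mutually adjacent (a clique of size 4), so at least 4 colors are needed.
So 3 colors are not enough.

No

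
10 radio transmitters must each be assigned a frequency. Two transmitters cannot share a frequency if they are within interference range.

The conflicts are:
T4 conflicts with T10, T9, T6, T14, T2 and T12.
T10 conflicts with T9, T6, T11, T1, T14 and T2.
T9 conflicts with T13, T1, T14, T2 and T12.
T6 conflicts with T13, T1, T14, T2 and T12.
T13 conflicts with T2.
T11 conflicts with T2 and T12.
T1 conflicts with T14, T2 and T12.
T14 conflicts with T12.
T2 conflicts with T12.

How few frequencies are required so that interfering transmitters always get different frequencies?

4

T4, T9, T2, T12 are mutually in conflict, so at least 4 frequencies are needed.
4 frequencies suffice: T4=4, T10=2, T9=3, T6=3, T13=2, T11=3, T1=4, T14=1, T2=1, T12=2. No two conflicting transmitters share a frequency.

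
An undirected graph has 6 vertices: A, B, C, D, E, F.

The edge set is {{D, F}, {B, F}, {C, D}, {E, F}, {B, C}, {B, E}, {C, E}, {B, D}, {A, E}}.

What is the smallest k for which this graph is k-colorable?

B, D, F are mutually adjacent, so at least 3 colors are needed.
3 colors suffice: color red → {A, B}; color blue → {D, E}; color green → {C, F}. Every edge joins two different colors.

3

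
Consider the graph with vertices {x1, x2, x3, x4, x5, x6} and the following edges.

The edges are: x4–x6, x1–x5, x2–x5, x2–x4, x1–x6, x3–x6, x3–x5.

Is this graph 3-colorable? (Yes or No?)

Yes

The chromatic number is 3. The cycle x5-x2-x4-x6-x3-x5 has odd length 5, so it cannot be 2-colored; at least 3 colors are needed.
3 colors suffice: color 1 → {x5, x6}; color 2 → {x1, x3, x4}; color 3 → {x2}.
That is already a proper 3-coloring.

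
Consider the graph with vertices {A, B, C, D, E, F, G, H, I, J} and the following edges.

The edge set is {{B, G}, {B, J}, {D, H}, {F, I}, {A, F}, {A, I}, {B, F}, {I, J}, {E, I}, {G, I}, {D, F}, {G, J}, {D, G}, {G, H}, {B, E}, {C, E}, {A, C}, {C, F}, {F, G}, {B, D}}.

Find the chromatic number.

4

B, D, F, G are pairwise adjacent (a clique of size 4), so at least 4 colors are needed.
One proper 4-coloring: A=blue, B=green, C=green, D=yellow, E=red, F=red, G=blue, H=red, I=green, J=red. Every edge joins two different colors.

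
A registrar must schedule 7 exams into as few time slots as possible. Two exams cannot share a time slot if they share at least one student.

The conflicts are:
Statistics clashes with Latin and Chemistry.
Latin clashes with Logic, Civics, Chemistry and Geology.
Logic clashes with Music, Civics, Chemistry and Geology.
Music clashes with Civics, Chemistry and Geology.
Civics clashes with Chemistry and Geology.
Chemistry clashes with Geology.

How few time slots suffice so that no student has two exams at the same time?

Logic, Music, Civics, Chemistry, Geology all conflict with each other, so at least 5 time slots are needed.
5 time slots suffice: time slot 1 → {Chemistry}; time slot 2 → {Statistics, Civics}; time slot 3 → {Logic}; time slot 4 → {Latin, Music}; time slot 5 → {Geology}. No two conflicting exams share a time slot.

5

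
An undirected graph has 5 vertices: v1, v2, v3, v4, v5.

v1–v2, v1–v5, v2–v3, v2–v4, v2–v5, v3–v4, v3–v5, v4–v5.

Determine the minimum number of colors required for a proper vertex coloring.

v2, v3, v4, v5 form a clique, so at least 4 colors are needed.
One proper 4-coloring: v1=3, v2=1, v3=4, v4=3, v5=2. Every edge joins two different colors.

4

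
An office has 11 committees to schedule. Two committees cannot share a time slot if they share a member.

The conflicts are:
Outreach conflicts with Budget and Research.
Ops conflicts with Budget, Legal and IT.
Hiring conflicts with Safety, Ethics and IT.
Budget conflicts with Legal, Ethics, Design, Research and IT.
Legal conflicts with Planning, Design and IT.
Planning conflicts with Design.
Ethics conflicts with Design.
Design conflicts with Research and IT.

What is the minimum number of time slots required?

4

Ops, Budget, Legal, IT all conflict with each other, so at least 4 time slots are needed.
4 time slots suffice: Outreach=2, Ops=2, Hiring=1, Safety=2, Budget=1, Legal=4, Planning=1, Ethics=3, Design=2, Research=3, IT=3. Every pair that conflicts lands in different time slots.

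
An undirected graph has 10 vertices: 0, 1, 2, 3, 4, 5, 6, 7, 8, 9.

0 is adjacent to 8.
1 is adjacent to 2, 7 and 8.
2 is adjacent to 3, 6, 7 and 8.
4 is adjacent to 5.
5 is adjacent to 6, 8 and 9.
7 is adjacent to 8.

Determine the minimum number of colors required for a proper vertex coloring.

1, 2, 7, 8 are pairwise adjacent (a clique of size 4), so at least 4 colors are needed.
A valid assignment using 4 colors: 0=b, 1=d, 2=b, 3=a, 4=a, 5=b, 6=a, 7=c, 8=a, 9=a. Each edge has distinct colors on its endpoints.

4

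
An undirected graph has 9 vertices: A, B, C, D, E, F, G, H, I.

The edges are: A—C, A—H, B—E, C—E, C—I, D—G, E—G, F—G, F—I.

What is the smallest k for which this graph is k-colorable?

3

The cycle G-E-C-I-F-G has odd length 5, so it cannot be 2-colored; at least 3 colors are needed.
3 colors suffice: color red → {B, C, G, H}; color blue → {A, D, E, F}; color green → {I}. Each edge has distinct colors on its endpoints.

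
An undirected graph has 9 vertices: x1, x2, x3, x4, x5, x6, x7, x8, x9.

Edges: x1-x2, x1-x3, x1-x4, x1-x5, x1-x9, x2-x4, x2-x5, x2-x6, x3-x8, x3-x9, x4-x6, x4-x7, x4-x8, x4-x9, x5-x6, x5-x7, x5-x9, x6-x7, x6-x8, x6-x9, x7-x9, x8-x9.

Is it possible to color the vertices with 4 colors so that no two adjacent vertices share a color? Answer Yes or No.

The chromatic number is 4. x5, x6, x7, x9 are mutually adjacent (a clique of size 4), so at least 4 colors are needed.
4 colors suffice: color R → {x2, x9}; color B → {x1, x6}; color G → {x3, x4, x5}; color Y → {x7, x8}.
That is already a proper 4-coloring.

Yes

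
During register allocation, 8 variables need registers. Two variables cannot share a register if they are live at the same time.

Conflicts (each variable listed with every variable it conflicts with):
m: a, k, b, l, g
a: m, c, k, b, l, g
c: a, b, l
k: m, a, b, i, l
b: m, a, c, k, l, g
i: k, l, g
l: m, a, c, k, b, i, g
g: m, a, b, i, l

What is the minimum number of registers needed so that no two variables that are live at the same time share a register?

m, a, b, l, g pairwise conflict, so at least 5 registers are needed.
5 registers suffice: register 1 → {l}; register 2 → {a, i}; register 3 → {b}; register 4 → {m, c}; register 5 → {k, g}. No two conflicting variables share a register.

5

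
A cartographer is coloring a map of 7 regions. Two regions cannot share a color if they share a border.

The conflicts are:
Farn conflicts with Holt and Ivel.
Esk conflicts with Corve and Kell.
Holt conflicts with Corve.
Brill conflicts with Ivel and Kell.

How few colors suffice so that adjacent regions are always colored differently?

3

The cycle Holt-Corve-Esk-Kell-Brill-Ivel-Farn-Holt has odd length 7, so it cannot be 2-colored; at least 3 colors are needed.
One proper 3-coloring: Farn=2, Esk=2, Holt=1, Brill=2, Corve=3, Ivel=1, Kell=1. Each listed conflict is separated.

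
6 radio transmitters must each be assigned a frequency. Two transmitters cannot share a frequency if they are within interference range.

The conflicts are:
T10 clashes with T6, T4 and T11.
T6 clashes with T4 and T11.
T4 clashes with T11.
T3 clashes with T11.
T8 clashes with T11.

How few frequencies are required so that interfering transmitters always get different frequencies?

4

T10, T6, T4, T11 are mutually in conflict, so at least 4 frequencies are needed.
4 frequencies suffice: frequency 1 → {T11}; frequency 2 → {T6, T3, T8}; frequency 3 → {T4}; frequency 4 → {T10}. Each listed conflict is separated.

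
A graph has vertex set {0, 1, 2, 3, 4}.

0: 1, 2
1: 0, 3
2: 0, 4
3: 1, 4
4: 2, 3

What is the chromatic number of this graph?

3

The cycle 3-4-2-0-1-3 has odd length 5, so it cannot be 2-colored; at least 3 colors are needed.
One proper 3-coloring: 0=c, 1=b, 2=a, 3=a, 4=b. No two adjacent vertices share a color.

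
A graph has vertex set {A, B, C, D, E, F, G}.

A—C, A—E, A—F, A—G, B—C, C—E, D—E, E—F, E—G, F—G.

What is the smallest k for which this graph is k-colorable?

4

A, E, F, G are pairwise adjacent (a clique of size 4), so at least 4 colors are needed.
A valid assignment using 4 colors: A=blue, B=red, C=green, D=blue, E=red, F=green, G=yellow. No two adjacent vertices share a color.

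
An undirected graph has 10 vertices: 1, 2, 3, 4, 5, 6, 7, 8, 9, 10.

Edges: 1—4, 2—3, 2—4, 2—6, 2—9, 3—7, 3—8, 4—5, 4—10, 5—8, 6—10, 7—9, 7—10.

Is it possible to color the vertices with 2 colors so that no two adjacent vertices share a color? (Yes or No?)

No

The cycle 2-9-7-10-4-2 has odd length 5, so it cannot be 2-colored; at least 3 colors are needed.
So 2 colors are not enough.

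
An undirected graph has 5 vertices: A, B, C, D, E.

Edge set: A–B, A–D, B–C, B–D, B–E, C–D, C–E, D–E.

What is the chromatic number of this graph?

B, C, D, E form a clique, so at least 4 colors are needed.
4 colors suffice: color red → {B}; color blue → {D}; color green → {A, E}; color yellow → {C}. No two adjacent vertices share a color.

4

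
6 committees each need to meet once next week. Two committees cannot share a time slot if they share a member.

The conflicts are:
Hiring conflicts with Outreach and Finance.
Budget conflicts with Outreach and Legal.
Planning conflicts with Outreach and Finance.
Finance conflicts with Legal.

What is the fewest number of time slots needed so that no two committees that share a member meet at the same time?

3

The cycle Outreach-Budget-Legal-Finance-Planning-Outreach has odd length 5, so it cannot be 2-colored; at least 3 time slots are needed.
3 time slots suffice: time slot 1 → {Outreach, Finance}; time slot 2 → {Hiring, Planning, Legal}; time slot 3 → {Budget}. Each listed conflict is separated.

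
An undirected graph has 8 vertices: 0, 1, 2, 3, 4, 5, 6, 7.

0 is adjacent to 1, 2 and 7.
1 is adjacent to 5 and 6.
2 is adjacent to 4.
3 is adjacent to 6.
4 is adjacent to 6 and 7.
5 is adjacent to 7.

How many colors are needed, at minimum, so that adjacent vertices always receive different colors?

3

The cycle 4-7-0-1-6-4 has odd length 5, so it cannot be 2-colored; at least 3 colors are needed.
3 colors suffice: 0=red, 1=blue, 2=blue, 3=red, 4=red, 5=red, 6=green, 7=blue. Every edge joins two different colors.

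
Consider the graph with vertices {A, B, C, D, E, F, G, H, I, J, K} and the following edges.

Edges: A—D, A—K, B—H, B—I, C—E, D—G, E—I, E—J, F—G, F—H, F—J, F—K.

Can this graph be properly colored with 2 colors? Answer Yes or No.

No

The cycle D-G-F-K-A-D has odd length 5, so it cannot be 2-colored; at least 3 colors are needed.
So 2 colors are not enough.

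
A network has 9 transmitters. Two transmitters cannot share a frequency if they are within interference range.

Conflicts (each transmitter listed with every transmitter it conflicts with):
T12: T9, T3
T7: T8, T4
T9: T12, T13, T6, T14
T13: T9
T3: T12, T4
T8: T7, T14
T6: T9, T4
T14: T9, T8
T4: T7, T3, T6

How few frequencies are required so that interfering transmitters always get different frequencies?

The cycle T6-T4-T3-T12-T9-T6 has odd length 5, so it cannot be 2-colored; at least 3 frequencies are needed.
3 frequencies suffice: frequency 1 → {T9, T8, T4}; frequency 2 → {T7, T13, T3, T6, T14}; frequency 3 → {T12}. Each listed conflict is separated.

3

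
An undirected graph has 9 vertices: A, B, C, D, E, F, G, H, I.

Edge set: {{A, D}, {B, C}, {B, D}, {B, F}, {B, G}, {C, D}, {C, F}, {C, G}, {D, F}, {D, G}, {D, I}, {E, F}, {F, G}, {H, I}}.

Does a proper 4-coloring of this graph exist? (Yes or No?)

B, C, D, F, G form a clique, so at least 5 colors are needed.
So 4 colors are not enough.

No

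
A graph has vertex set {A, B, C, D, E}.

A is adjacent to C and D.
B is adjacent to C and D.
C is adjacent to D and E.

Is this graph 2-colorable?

No

A, C, D are mutually adjacent, so at least 3 colors are needed.
So 2 colors are not enough.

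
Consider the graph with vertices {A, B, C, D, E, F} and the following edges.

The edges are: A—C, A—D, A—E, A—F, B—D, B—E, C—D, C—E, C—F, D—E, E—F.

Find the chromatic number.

4

A, C, E, F are pairwise adjacent (a clique of size 4), so at least 4 colors are needed.
4 colors suffice: A=4, B=3, C=3, D=2, E=1, F=2. Each edge has distinct colors on its endpoints.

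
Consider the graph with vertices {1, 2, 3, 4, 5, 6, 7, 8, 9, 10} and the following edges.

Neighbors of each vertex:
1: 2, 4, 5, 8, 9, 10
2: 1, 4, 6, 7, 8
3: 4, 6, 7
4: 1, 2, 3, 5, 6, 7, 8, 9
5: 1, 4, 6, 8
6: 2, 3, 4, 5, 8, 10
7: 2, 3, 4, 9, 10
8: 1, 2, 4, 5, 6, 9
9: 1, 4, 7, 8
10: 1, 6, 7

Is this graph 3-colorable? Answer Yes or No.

4, 5, 6, 8 form a clique, so at least 4 colors are needed.
So 3 colors are not enough.

No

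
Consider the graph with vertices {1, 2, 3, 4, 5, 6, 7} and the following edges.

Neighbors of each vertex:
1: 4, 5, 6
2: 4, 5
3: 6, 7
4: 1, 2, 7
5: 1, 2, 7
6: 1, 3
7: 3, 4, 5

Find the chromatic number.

The cycle 7-5-1-6-3-7 has odd length 5, so it cannot be 2-colored; at least 3 colors are needed.
One proper 3-coloring: 1=red, 2=red, 3=blue, 4=blue, 5=blue, 6=green, 7=red. Each edge has distinct colors on its endpoints.

3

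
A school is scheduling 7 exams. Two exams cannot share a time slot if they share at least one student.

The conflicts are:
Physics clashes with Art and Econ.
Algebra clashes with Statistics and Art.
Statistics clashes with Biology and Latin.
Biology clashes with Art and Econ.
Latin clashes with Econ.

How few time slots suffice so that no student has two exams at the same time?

Statistics and Latin conflict, so at least 2 time slots are needed.
2 time slots suffice: time slot 1 → {Statistics, Art, Econ}; time slot 2 → {Physics, Algebra, Biology, Latin}. Each listed conflict is separated.

2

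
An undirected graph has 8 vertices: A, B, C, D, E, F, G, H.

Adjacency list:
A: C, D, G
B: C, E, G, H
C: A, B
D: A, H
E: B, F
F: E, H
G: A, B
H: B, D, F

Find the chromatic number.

The cycle B-H-D-A-G-B has odd length 5, so it cannot be 2-colored; at least 3 colors are needed.
One proper 3-coloring: A=red, B=red, C=blue, D=green, E=blue, F=red, G=blue, H=blue. Each edge has distinct colors on its endpoints.

3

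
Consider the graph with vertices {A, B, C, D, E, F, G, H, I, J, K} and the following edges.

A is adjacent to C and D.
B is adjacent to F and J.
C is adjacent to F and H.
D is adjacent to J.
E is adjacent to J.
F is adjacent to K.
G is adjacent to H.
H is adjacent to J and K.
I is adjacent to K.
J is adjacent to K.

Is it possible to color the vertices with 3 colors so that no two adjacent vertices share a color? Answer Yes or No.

Yes

The chromatic number is 3. H, J, K are mutually adjacent, so at least 3 colors are needed.
One proper 3-coloring: A=red, B=blue, C=blue, D=blue, E=blue, F=red, G=red, H=green, I=red, J=red, K=blue.
That is already a proper 3-coloring.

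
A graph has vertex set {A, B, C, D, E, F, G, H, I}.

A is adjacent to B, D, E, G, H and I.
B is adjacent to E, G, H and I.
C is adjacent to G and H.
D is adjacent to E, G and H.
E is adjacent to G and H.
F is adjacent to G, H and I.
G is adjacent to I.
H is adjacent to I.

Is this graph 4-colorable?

Yes

The chromatic number is 4. A, B, G, I form a clique, so at least 4 colors are needed.
4 colors suffice: color 1 → {G, H}; color 2 → {A, C, F}; color 3 → {B, D}; color 4 → {E, I}.
That is already a proper 4-coloring.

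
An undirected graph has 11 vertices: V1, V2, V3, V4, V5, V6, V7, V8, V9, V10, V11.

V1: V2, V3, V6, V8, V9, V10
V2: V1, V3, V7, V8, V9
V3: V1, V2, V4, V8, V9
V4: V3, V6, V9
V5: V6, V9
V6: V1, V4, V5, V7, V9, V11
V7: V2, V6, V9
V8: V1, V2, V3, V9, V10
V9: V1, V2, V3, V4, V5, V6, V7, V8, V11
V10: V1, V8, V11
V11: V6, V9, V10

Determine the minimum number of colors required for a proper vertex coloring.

5

V1, V2, V3, V8, V9 are mutually adjacent (a clique of size 5), so at least 5 colors are needed.
One proper 5-coloring: V1=3, V2=5, V3=4, V4=3, V5=3, V6=2, V7=3, V8=2, V9=1, V10=1, V11=3. Each edge has distinct colors on its endpoints.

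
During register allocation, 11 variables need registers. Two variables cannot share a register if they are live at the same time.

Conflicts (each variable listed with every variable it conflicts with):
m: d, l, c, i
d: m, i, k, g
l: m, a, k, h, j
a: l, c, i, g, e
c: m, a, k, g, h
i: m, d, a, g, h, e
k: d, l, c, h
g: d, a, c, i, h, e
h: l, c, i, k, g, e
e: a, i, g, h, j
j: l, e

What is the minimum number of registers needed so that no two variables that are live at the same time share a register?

4

i, g, h, e are mutually in conflict, so at least 4 registers are needed.
4 registers suffice: register 1 → {d, a, h, j}; register 2 → {l, g}; register 3 → {c, i}; register 4 → {m, k, e}. Every pair that conflicts lands in different registers.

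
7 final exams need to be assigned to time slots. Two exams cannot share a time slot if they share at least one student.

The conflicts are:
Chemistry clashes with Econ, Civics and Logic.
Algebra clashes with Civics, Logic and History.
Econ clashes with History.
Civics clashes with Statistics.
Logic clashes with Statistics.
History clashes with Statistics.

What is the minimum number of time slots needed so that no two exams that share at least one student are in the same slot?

The cycle History-Algebra-Civics-Chemistry-Econ-History has odd length 5, so it cannot be 2-colored; at least 3 time slots are needed.
A valid assignment using 3 time slots: Chemistry=2, Algebra=2, Econ=3, Civics=1, Logic=1, History=1, Statistics=2. No two conflicting exams share a time slot.

3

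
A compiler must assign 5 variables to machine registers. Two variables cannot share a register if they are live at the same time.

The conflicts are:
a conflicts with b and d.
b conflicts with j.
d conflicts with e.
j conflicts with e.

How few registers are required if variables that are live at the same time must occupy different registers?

The cycle a-b-j-e-d-a has odd length 5, so it cannot be 2-colored; at least 3 registers are needed.
3 registers suffice: register 1 → {a, j}; register 2 → {b, e}; register 3 → {d}. Each listed conflict is separated.

3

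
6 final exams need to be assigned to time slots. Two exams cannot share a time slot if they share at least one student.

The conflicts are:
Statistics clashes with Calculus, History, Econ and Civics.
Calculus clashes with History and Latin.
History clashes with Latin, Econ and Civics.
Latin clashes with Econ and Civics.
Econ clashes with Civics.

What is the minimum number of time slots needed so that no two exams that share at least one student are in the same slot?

Statistics, History, Econ, Civics pairwise conflict, so at least 4 time slots are needed.
4 time slots suffice: time slot 1 → {History}; time slot 2 → {Statistics, Latin}; time slot 3 → {Calculus, Econ}; time slot 4 → {Civics}. Each listed conflict is separated.

4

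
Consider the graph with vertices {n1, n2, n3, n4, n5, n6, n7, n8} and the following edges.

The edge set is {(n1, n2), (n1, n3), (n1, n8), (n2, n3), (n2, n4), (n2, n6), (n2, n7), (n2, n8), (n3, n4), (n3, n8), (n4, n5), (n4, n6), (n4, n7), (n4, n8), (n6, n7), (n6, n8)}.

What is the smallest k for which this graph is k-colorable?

4

n2, n4, n6, n7 form a clique, so at least 4 colors are needed.
4 colors suffice: color 1 → {n2, n5}; color 2 → {n1, n4}; color 3 → {n7, n8}; color 4 → {n3, n6}. Each edge has distinct colors on its endpoints.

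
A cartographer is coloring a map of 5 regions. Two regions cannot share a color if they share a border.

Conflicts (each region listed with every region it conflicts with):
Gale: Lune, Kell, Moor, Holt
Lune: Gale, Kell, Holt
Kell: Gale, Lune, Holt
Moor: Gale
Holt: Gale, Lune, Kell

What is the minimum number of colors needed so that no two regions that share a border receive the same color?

4

Gale, Lune, Kell, Holt are mutually in conflict, so at least 4 colors are needed.
4 colors suffice: color 1 → {Gale}; color 2 → {Moor, Holt}; color 3 → {Kell}; color 4 → {Lune}. No two conflicting regions share a color.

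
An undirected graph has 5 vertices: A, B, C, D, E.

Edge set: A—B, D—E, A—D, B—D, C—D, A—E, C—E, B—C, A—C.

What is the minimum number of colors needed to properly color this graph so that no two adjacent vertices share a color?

A, C, D, E are pairwise adjacent (a clique of size 4), so at least 4 colors are needed.
4 colors suffice: A=blue, B=yellow, C=red, D=green, E=yellow. Each edge has distinct colors on its endpoints.

4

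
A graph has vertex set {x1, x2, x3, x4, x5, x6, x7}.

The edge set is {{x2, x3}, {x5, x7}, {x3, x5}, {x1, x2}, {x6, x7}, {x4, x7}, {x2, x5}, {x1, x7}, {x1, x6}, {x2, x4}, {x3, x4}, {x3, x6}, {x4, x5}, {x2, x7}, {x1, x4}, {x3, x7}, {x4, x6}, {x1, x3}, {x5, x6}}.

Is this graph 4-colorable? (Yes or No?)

No

x2, x3, x4, x5, x7 are mutually adjacent (a clique of size 5), so at least 5 colors are needed.
So 4 colors are not enough.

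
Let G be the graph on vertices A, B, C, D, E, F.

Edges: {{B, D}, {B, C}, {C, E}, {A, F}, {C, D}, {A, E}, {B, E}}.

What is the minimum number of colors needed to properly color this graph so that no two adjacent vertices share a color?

3

B, C, E are pairwise adjacent, so at least 3 colors are needed.
3 colors suffice: color red → {D, E, F}; color blue → {A, B}; color green → {C}. Every edge joins two different colors.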